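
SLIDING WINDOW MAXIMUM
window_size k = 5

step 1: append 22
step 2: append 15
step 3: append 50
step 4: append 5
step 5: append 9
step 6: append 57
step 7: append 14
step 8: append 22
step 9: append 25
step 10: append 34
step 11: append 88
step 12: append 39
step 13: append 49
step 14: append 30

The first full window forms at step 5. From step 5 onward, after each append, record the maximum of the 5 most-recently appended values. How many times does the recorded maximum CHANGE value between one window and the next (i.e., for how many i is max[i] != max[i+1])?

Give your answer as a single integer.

step 1: append 22 -> window=[22] (not full yet)
step 2: append 15 -> window=[22, 15] (not full yet)
step 3: append 50 -> window=[22, 15, 50] (not full yet)
step 4: append 5 -> window=[22, 15, 50, 5] (not full yet)
step 5: append 9 -> window=[22, 15, 50, 5, 9] -> max=50
step 6: append 57 -> window=[15, 50, 5, 9, 57] -> max=57
step 7: append 14 -> window=[50, 5, 9, 57, 14] -> max=57
step 8: append 22 -> window=[5, 9, 57, 14, 22] -> max=57
step 9: append 25 -> window=[9, 57, 14, 22, 25] -> max=57
step 10: append 34 -> window=[57, 14, 22, 25, 34] -> max=57
step 11: append 88 -> window=[14, 22, 25, 34, 88] -> max=88
step 12: append 39 -> window=[22, 25, 34, 88, 39] -> max=88
step 13: append 49 -> window=[25, 34, 88, 39, 49] -> max=88
step 14: append 30 -> window=[34, 88, 39, 49, 30] -> max=88
Recorded maximums: 50 57 57 57 57 57 88 88 88 88
Changes between consecutive maximums: 2

Answer: 2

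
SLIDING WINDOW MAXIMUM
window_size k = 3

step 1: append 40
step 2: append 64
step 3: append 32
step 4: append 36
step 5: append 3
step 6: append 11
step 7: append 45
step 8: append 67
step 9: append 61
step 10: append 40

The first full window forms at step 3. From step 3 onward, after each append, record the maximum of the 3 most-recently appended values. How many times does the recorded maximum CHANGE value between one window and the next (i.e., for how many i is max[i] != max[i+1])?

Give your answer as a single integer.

step 1: append 40 -> window=[40] (not full yet)
step 2: append 64 -> window=[40, 64] (not full yet)
step 3: append 32 -> window=[40, 64, 32] -> max=64
step 4: append 36 -> window=[64, 32, 36] -> max=64
step 5: append 3 -> window=[32, 36, 3] -> max=36
step 6: append 11 -> window=[36, 3, 11] -> max=36
step 7: append 45 -> window=[3, 11, 45] -> max=45
step 8: append 67 -> window=[11, 45, 67] -> max=67
step 9: append 61 -> window=[45, 67, 61] -> max=67
step 10: append 40 -> window=[67, 61, 40] -> max=67
Recorded maximums: 64 64 36 36 45 67 67 67
Changes between consecutive maximums: 3

Answer: 3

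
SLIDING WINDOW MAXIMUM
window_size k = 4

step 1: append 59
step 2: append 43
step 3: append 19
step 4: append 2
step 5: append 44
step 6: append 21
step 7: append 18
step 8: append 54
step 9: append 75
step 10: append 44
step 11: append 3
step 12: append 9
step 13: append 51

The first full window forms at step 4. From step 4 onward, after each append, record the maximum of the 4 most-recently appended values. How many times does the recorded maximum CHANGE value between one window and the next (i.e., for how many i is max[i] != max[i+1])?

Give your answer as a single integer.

Answer: 4

Derivation:
step 1: append 59 -> window=[59] (not full yet)
step 2: append 43 -> window=[59, 43] (not full yet)
step 3: append 19 -> window=[59, 43, 19] (not full yet)
step 4: append 2 -> window=[59, 43, 19, 2] -> max=59
step 5: append 44 -> window=[43, 19, 2, 44] -> max=44
step 6: append 21 -> window=[19, 2, 44, 21] -> max=44
step 7: append 18 -> window=[2, 44, 21, 18] -> max=44
step 8: append 54 -> window=[44, 21, 18, 54] -> max=54
step 9: append 75 -> window=[21, 18, 54, 75] -> max=75
step 10: append 44 -> window=[18, 54, 75, 44] -> max=75
step 11: append 3 -> window=[54, 75, 44, 3] -> max=75
step 12: append 9 -> window=[75, 44, 3, 9] -> max=75
step 13: append 51 -> window=[44, 3, 9, 51] -> max=51
Recorded maximums: 59 44 44 44 54 75 75 75 75 51
Changes between consecutive maximums: 4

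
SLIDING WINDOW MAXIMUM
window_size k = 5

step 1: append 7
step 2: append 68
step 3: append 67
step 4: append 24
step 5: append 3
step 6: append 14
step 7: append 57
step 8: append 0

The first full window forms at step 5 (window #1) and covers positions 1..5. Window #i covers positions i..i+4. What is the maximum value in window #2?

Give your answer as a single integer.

Answer: 68

Derivation:
step 1: append 7 -> window=[7] (not full yet)
step 2: append 68 -> window=[7, 68] (not full yet)
step 3: append 67 -> window=[7, 68, 67] (not full yet)
step 4: append 24 -> window=[7, 68, 67, 24] (not full yet)
step 5: append 3 -> window=[7, 68, 67, 24, 3] -> max=68
step 6: append 14 -> window=[68, 67, 24, 3, 14] -> max=68
Window #2 max = 68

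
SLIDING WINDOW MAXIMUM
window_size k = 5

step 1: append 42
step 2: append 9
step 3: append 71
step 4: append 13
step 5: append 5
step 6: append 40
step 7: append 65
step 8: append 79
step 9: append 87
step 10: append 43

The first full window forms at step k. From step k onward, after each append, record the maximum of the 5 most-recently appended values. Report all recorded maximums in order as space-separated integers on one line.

step 1: append 42 -> window=[42] (not full yet)
step 2: append 9 -> window=[42, 9] (not full yet)
step 3: append 71 -> window=[42, 9, 71] (not full yet)
step 4: append 13 -> window=[42, 9, 71, 13] (not full yet)
step 5: append 5 -> window=[42, 9, 71, 13, 5] -> max=71
step 6: append 40 -> window=[9, 71, 13, 5, 40] -> max=71
step 7: append 65 -> window=[71, 13, 5, 40, 65] -> max=71
step 8: append 79 -> window=[13, 5, 40, 65, 79] -> max=79
step 9: append 87 -> window=[5, 40, 65, 79, 87] -> max=87
step 10: append 43 -> window=[40, 65, 79, 87, 43] -> max=87

Answer: 71 71 71 79 87 87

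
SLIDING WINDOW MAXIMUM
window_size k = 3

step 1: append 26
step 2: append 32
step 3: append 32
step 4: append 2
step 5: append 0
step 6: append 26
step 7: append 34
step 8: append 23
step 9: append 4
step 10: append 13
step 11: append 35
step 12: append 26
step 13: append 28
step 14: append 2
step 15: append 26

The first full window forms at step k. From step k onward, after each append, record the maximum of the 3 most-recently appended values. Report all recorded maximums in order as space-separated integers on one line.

step 1: append 26 -> window=[26] (not full yet)
step 2: append 32 -> window=[26, 32] (not full yet)
step 3: append 32 -> window=[26, 32, 32] -> max=32
step 4: append 2 -> window=[32, 32, 2] -> max=32
step 5: append 0 -> window=[32, 2, 0] -> max=32
step 6: append 26 -> window=[2, 0, 26] -> max=26
step 7: append 34 -> window=[0, 26, 34] -> max=34
step 8: append 23 -> window=[26, 34, 23] -> max=34
step 9: append 4 -> window=[34, 23, 4] -> max=34
step 10: append 13 -> window=[23, 4, 13] -> max=23
step 11: append 35 -> window=[4, 13, 35] -> max=35
step 12: append 26 -> window=[13, 35, 26] -> max=35
step 13: append 28 -> window=[35, 26, 28] -> max=35
step 14: append 2 -> window=[26, 28, 2] -> max=28
step 15: append 26 -> window=[28, 2, 26] -> max=28

Answer: 32 32 32 26 34 34 34 23 35 35 35 28 28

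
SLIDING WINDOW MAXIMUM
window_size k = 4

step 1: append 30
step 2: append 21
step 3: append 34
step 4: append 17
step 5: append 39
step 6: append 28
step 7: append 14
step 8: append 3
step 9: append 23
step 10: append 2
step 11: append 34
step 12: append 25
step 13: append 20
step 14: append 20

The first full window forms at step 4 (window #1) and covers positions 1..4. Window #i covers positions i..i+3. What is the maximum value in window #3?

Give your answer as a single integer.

step 1: append 30 -> window=[30] (not full yet)
step 2: append 21 -> window=[30, 21] (not full yet)
step 3: append 34 -> window=[30, 21, 34] (not full yet)
step 4: append 17 -> window=[30, 21, 34, 17] -> max=34
step 5: append 39 -> window=[21, 34, 17, 39] -> max=39
step 6: append 28 -> window=[34, 17, 39, 28] -> max=39
Window #3 max = 39

Answer: 39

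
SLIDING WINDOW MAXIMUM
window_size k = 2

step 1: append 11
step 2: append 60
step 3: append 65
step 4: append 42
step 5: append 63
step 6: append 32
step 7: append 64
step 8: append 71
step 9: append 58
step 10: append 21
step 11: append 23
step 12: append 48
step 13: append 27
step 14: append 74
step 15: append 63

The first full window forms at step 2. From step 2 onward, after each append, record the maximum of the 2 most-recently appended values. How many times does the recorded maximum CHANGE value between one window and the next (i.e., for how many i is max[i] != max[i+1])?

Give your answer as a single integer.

step 1: append 11 -> window=[11] (not full yet)
step 2: append 60 -> window=[11, 60] -> max=60
step 3: append 65 -> window=[60, 65] -> max=65
step 4: append 42 -> window=[65, 42] -> max=65
step 5: append 63 -> window=[42, 63] -> max=63
step 6: append 32 -> window=[63, 32] -> max=63
step 7: append 64 -> window=[32, 64] -> max=64
step 8: append 71 -> window=[64, 71] -> max=71
step 9: append 58 -> window=[71, 58] -> max=71
step 10: append 21 -> window=[58, 21] -> max=58
step 11: append 23 -> window=[21, 23] -> max=23
step 12: append 48 -> window=[23, 48] -> max=48
step 13: append 27 -> window=[48, 27] -> max=48
step 14: append 74 -> window=[27, 74] -> max=74
step 15: append 63 -> window=[74, 63] -> max=74
Recorded maximums: 60 65 65 63 63 64 71 71 58 23 48 48 74 74
Changes between consecutive maximums: 8

Answer: 8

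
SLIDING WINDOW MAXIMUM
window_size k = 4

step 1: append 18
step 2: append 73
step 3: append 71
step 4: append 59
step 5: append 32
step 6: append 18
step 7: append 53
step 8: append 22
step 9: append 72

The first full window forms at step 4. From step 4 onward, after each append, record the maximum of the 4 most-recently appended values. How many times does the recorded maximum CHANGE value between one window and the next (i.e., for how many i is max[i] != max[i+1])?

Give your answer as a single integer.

step 1: append 18 -> window=[18] (not full yet)
step 2: append 73 -> window=[18, 73] (not full yet)
step 3: append 71 -> window=[18, 73, 71] (not full yet)
step 4: append 59 -> window=[18, 73, 71, 59] -> max=73
step 5: append 32 -> window=[73, 71, 59, 32] -> max=73
step 6: append 18 -> window=[71, 59, 32, 18] -> max=71
step 7: append 53 -> window=[59, 32, 18, 53] -> max=59
step 8: append 22 -> window=[32, 18, 53, 22] -> max=53
step 9: append 72 -> window=[18, 53, 22, 72] -> max=72
Recorded maximums: 73 73 71 59 53 72
Changes between consecutive maximums: 4

Answer: 4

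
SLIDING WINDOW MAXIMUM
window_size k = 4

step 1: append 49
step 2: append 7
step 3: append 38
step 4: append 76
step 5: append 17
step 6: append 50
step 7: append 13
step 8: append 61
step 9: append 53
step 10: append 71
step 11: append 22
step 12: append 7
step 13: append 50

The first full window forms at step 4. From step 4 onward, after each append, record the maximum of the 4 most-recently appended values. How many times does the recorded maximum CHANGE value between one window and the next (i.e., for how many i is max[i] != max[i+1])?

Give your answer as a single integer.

Answer: 2

Derivation:
step 1: append 49 -> window=[49] (not full yet)
step 2: append 7 -> window=[49, 7] (not full yet)
step 3: append 38 -> window=[49, 7, 38] (not full yet)
step 4: append 76 -> window=[49, 7, 38, 76] -> max=76
step 5: append 17 -> window=[7, 38, 76, 17] -> max=76
step 6: append 50 -> window=[38, 76, 17, 50] -> max=76
step 7: append 13 -> window=[76, 17, 50, 13] -> max=76
step 8: append 61 -> window=[17, 50, 13, 61] -> max=61
step 9: append 53 -> window=[50, 13, 61, 53] -> max=61
step 10: append 71 -> window=[13, 61, 53, 71] -> max=71
step 11: append 22 -> window=[61, 53, 71, 22] -> max=71
step 12: append 7 -> window=[53, 71, 22, 7] -> max=71
step 13: append 50 -> window=[71, 22, 7, 50] -> max=71
Recorded maximums: 76 76 76 76 61 61 71 71 71 71
Changes between consecutive maximums: 2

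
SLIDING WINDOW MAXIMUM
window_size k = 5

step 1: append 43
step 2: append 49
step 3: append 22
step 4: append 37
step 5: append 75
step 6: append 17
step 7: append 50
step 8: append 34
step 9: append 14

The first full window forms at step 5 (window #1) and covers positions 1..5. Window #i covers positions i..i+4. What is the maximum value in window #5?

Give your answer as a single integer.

step 1: append 43 -> window=[43] (not full yet)
step 2: append 49 -> window=[43, 49] (not full yet)
step 3: append 22 -> window=[43, 49, 22] (not full yet)
step 4: append 37 -> window=[43, 49, 22, 37] (not full yet)
step 5: append 75 -> window=[43, 49, 22, 37, 75] -> max=75
step 6: append 17 -> window=[49, 22, 37, 75, 17] -> max=75
step 7: append 50 -> window=[22, 37, 75, 17, 50] -> max=75
step 8: append 34 -> window=[37, 75, 17, 50, 34] -> max=75
step 9: append 14 -> window=[75, 17, 50, 34, 14] -> max=75
Window #5 max = 75

Answer: 75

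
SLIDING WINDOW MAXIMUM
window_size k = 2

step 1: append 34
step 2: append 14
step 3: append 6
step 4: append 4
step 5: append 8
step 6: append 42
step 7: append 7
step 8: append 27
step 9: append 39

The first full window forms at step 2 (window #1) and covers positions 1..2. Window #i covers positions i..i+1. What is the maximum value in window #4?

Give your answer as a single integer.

step 1: append 34 -> window=[34] (not full yet)
step 2: append 14 -> window=[34, 14] -> max=34
step 3: append 6 -> window=[14, 6] -> max=14
step 4: append 4 -> window=[6, 4] -> max=6
step 5: append 8 -> window=[4, 8] -> max=8
Window #4 max = 8

Answer: 8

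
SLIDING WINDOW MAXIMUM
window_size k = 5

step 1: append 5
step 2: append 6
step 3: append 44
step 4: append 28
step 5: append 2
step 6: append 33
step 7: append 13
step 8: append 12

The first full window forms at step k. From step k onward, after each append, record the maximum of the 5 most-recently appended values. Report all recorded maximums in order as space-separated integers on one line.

step 1: append 5 -> window=[5] (not full yet)
step 2: append 6 -> window=[5, 6] (not full yet)
step 3: append 44 -> window=[5, 6, 44] (not full yet)
step 4: append 28 -> window=[5, 6, 44, 28] (not full yet)
step 5: append 2 -> window=[5, 6, 44, 28, 2] -> max=44
step 6: append 33 -> window=[6, 44, 28, 2, 33] -> max=44
step 7: append 13 -> window=[44, 28, 2, 33, 13] -> max=44
step 8: append 12 -> window=[28, 2, 33, 13, 12] -> max=33

Answer: 44 44 44 33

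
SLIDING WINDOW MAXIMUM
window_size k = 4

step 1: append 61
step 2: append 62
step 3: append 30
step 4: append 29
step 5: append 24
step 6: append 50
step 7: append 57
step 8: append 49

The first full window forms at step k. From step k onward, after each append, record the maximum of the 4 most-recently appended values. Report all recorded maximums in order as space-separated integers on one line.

Answer: 62 62 50 57 57

Derivation:
step 1: append 61 -> window=[61] (not full yet)
step 2: append 62 -> window=[61, 62] (not full yet)
step 3: append 30 -> window=[61, 62, 30] (not full yet)
step 4: append 29 -> window=[61, 62, 30, 29] -> max=62
step 5: append 24 -> window=[62, 30, 29, 24] -> max=62
step 6: append 50 -> window=[30, 29, 24, 50] -> max=50
step 7: append 57 -> window=[29, 24, 50, 57] -> max=57
step 8: append 49 -> window=[24, 50, 57, 49] -> max=57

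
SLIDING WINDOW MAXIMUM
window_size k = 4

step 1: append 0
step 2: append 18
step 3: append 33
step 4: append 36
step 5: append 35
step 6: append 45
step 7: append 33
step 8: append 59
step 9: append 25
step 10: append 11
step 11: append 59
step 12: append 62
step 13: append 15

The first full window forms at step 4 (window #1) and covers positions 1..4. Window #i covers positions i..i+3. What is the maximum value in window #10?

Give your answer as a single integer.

Answer: 62

Derivation:
step 1: append 0 -> window=[0] (not full yet)
step 2: append 18 -> window=[0, 18] (not full yet)
step 3: append 33 -> window=[0, 18, 33] (not full yet)
step 4: append 36 -> window=[0, 18, 33, 36] -> max=36
step 5: append 35 -> window=[18, 33, 36, 35] -> max=36
step 6: append 45 -> window=[33, 36, 35, 45] -> max=45
step 7: append 33 -> window=[36, 35, 45, 33] -> max=45
step 8: append 59 -> window=[35, 45, 33, 59] -> max=59
step 9: append 25 -> window=[45, 33, 59, 25] -> max=59
step 10: append 11 -> window=[33, 59, 25, 11] -> max=59
step 11: append 59 -> window=[59, 25, 11, 59] -> max=59
step 12: append 62 -> window=[25, 11, 59, 62] -> max=62
step 13: append 15 -> window=[11, 59, 62, 15] -> max=62
Window #10 max = 62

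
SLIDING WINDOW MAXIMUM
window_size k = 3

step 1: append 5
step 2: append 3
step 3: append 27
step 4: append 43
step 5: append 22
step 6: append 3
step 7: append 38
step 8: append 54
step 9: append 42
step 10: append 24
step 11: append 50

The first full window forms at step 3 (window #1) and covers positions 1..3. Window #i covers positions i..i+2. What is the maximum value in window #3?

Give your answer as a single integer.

Answer: 43

Derivation:
step 1: append 5 -> window=[5] (not full yet)
step 2: append 3 -> window=[5, 3] (not full yet)
step 3: append 27 -> window=[5, 3, 27] -> max=27
step 4: append 43 -> window=[3, 27, 43] -> max=43
step 5: append 22 -> window=[27, 43, 22] -> max=43
Window #3 max = 43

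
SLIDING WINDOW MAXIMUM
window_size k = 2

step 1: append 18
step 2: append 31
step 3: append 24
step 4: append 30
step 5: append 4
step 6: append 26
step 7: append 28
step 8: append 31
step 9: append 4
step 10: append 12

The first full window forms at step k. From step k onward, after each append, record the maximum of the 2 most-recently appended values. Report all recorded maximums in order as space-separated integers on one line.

step 1: append 18 -> window=[18] (not full yet)
step 2: append 31 -> window=[18, 31] -> max=31
step 3: append 24 -> window=[31, 24] -> max=31
step 4: append 30 -> window=[24, 30] -> max=30
step 5: append 4 -> window=[30, 4] -> max=30
step 6: append 26 -> window=[4, 26] -> max=26
step 7: append 28 -> window=[26, 28] -> max=28
step 8: append 31 -> window=[28, 31] -> max=31
step 9: append 4 -> window=[31, 4] -> max=31
step 10: append 12 -> window=[4, 12] -> max=12

Answer: 31 31 30 30 26 28 31 31 12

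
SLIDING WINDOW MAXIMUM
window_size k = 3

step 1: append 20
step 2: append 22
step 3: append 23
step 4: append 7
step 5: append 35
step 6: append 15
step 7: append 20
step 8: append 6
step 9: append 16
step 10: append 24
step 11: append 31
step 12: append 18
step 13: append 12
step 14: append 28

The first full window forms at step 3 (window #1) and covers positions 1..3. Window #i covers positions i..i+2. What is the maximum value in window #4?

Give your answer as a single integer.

Answer: 35

Derivation:
step 1: append 20 -> window=[20] (not full yet)
step 2: append 22 -> window=[20, 22] (not full yet)
step 3: append 23 -> window=[20, 22, 23] -> max=23
step 4: append 7 -> window=[22, 23, 7] -> max=23
step 5: append 35 -> window=[23, 7, 35] -> max=35
step 6: append 15 -> window=[7, 35, 15] -> max=35
Window #4 max = 35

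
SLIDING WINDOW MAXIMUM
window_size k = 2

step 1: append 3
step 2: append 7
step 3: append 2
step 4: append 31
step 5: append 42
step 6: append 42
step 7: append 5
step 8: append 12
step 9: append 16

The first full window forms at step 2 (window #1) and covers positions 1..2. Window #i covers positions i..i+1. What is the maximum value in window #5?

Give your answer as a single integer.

Answer: 42

Derivation:
step 1: append 3 -> window=[3] (not full yet)
step 2: append 7 -> window=[3, 7] -> max=7
step 3: append 2 -> window=[7, 2] -> max=7
step 4: append 31 -> window=[2, 31] -> max=31
step 5: append 42 -> window=[31, 42] -> max=42
step 6: append 42 -> window=[42, 42] -> max=42
Window #5 max = 42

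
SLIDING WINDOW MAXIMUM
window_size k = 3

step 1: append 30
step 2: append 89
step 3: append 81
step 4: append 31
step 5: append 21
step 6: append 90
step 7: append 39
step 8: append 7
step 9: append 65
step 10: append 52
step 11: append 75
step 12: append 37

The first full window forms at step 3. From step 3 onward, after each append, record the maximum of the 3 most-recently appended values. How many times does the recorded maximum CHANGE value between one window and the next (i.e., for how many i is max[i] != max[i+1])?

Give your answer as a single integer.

step 1: append 30 -> window=[30] (not full yet)
step 2: append 89 -> window=[30, 89] (not full yet)
step 3: append 81 -> window=[30, 89, 81] -> max=89
step 4: append 31 -> window=[89, 81, 31] -> max=89
step 5: append 21 -> window=[81, 31, 21] -> max=81
step 6: append 90 -> window=[31, 21, 90] -> max=90
step 7: append 39 -> window=[21, 90, 39] -> max=90
step 8: append 7 -> window=[90, 39, 7] -> max=90
step 9: append 65 -> window=[39, 7, 65] -> max=65
step 10: append 52 -> window=[7, 65, 52] -> max=65
step 11: append 75 -> window=[65, 52, 75] -> max=75
step 12: append 37 -> window=[52, 75, 37] -> max=75
Recorded maximums: 89 89 81 90 90 90 65 65 75 75
Changes between consecutive maximums: 4

Answer: 4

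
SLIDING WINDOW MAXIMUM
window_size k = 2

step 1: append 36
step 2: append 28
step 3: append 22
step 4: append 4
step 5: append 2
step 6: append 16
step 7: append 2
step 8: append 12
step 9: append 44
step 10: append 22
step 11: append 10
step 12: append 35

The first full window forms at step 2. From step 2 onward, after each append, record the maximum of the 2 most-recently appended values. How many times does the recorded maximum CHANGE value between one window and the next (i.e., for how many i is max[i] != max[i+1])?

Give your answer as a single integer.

step 1: append 36 -> window=[36] (not full yet)
step 2: append 28 -> window=[36, 28] -> max=36
step 3: append 22 -> window=[28, 22] -> max=28
step 4: append 4 -> window=[22, 4] -> max=22
step 5: append 2 -> window=[4, 2] -> max=4
step 6: append 16 -> window=[2, 16] -> max=16
step 7: append 2 -> window=[16, 2] -> max=16
step 8: append 12 -> window=[2, 12] -> max=12
step 9: append 44 -> window=[12, 44] -> max=44
step 10: append 22 -> window=[44, 22] -> max=44
step 11: append 10 -> window=[22, 10] -> max=22
step 12: append 35 -> window=[10, 35] -> max=35
Recorded maximums: 36 28 22 4 16 16 12 44 44 22 35
Changes between consecutive maximums: 8

Answer: 8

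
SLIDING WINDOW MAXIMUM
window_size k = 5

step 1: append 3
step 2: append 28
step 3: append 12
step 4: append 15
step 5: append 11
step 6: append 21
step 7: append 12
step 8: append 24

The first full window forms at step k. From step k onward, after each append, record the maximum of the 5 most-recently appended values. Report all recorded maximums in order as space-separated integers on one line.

step 1: append 3 -> window=[3] (not full yet)
step 2: append 28 -> window=[3, 28] (not full yet)
step 3: append 12 -> window=[3, 28, 12] (not full yet)
step 4: append 15 -> window=[3, 28, 12, 15] (not full yet)
step 5: append 11 -> window=[3, 28, 12, 15, 11] -> max=28
step 6: append 21 -> window=[28, 12, 15, 11, 21] -> max=28
step 7: append 12 -> window=[12, 15, 11, 21, 12] -> max=21
step 8: append 24 -> window=[15, 11, 21, 12, 24] -> max=24

Answer: 28 28 21 24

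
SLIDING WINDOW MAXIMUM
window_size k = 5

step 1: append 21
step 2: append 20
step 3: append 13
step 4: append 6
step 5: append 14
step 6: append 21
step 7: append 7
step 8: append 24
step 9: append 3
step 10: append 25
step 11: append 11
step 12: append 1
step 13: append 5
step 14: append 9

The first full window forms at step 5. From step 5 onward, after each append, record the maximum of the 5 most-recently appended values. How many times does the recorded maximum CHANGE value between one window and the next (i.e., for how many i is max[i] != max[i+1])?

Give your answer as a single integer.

Answer: 2

Derivation:
step 1: append 21 -> window=[21] (not full yet)
step 2: append 20 -> window=[21, 20] (not full yet)
step 3: append 13 -> window=[21, 20, 13] (not full yet)
step 4: append 6 -> window=[21, 20, 13, 6] (not full yet)
step 5: append 14 -> window=[21, 20, 13, 6, 14] -> max=21
step 6: append 21 -> window=[20, 13, 6, 14, 21] -> max=21
step 7: append 7 -> window=[13, 6, 14, 21, 7] -> max=21
step 8: append 24 -> window=[6, 14, 21, 7, 24] -> max=24
step 9: append 3 -> window=[14, 21, 7, 24, 3] -> max=24
step 10: append 25 -> window=[21, 7, 24, 3, 25] -> max=25
step 11: append 11 -> window=[7, 24, 3, 25, 11] -> max=25
step 12: append 1 -> window=[24, 3, 25, 11, 1] -> max=25
step 13: append 5 -> window=[3, 25, 11, 1, 5] -> max=25
step 14: append 9 -> window=[25, 11, 1, 5, 9] -> max=25
Recorded maximums: 21 21 21 24 24 25 25 25 25 25
Changes between consecutive maximums: 2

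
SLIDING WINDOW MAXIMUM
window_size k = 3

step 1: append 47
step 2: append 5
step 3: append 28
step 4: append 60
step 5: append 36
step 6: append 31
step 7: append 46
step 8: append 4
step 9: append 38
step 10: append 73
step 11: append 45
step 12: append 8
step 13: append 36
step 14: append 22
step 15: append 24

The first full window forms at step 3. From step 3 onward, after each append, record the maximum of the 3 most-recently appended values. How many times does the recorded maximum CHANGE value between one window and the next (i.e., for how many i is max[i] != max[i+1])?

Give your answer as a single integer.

step 1: append 47 -> window=[47] (not full yet)
step 2: append 5 -> window=[47, 5] (not full yet)
step 3: append 28 -> window=[47, 5, 28] -> max=47
step 4: append 60 -> window=[5, 28, 60] -> max=60
step 5: append 36 -> window=[28, 60, 36] -> max=60
step 6: append 31 -> window=[60, 36, 31] -> max=60
step 7: append 46 -> window=[36, 31, 46] -> max=46
step 8: append 4 -> window=[31, 46, 4] -> max=46
step 9: append 38 -> window=[46, 4, 38] -> max=46
step 10: append 73 -> window=[4, 38, 73] -> max=73
step 11: append 45 -> window=[38, 73, 45] -> max=73
step 12: append 8 -> window=[73, 45, 8] -> max=73
step 13: append 36 -> window=[45, 8, 36] -> max=45
step 14: append 22 -> window=[8, 36, 22] -> max=36
step 15: append 24 -> window=[36, 22, 24] -> max=36
Recorded maximums: 47 60 60 60 46 46 46 73 73 73 45 36 36
Changes between consecutive maximums: 5

Answer: 5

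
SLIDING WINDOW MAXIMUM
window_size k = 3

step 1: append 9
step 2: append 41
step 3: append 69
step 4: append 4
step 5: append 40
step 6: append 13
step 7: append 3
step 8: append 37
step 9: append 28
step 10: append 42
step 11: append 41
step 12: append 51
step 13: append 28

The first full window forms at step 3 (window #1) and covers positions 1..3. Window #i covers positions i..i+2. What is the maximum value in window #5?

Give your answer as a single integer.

Answer: 40

Derivation:
step 1: append 9 -> window=[9] (not full yet)
step 2: append 41 -> window=[9, 41] (not full yet)
step 3: append 69 -> window=[9, 41, 69] -> max=69
step 4: append 4 -> window=[41, 69, 4] -> max=69
step 5: append 40 -> window=[69, 4, 40] -> max=69
step 6: append 13 -> window=[4, 40, 13] -> max=40
step 7: append 3 -> window=[40, 13, 3] -> max=40
Window #5 max = 40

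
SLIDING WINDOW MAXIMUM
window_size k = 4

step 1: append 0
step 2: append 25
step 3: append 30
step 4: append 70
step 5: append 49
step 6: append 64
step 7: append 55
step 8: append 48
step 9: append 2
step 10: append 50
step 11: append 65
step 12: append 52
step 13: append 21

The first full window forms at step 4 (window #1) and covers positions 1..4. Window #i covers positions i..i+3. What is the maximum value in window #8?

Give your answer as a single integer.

Answer: 65

Derivation:
step 1: append 0 -> window=[0] (not full yet)
step 2: append 25 -> window=[0, 25] (not full yet)
step 3: append 30 -> window=[0, 25, 30] (not full yet)
step 4: append 70 -> window=[0, 25, 30, 70] -> max=70
step 5: append 49 -> window=[25, 30, 70, 49] -> max=70
step 6: append 64 -> window=[30, 70, 49, 64] -> max=70
step 7: append 55 -> window=[70, 49, 64, 55] -> max=70
step 8: append 48 -> window=[49, 64, 55, 48] -> max=64
step 9: append 2 -> window=[64, 55, 48, 2] -> max=64
step 10: append 50 -> window=[55, 48, 2, 50] -> max=55
step 11: append 65 -> window=[48, 2, 50, 65] -> max=65
Window #8 max = 65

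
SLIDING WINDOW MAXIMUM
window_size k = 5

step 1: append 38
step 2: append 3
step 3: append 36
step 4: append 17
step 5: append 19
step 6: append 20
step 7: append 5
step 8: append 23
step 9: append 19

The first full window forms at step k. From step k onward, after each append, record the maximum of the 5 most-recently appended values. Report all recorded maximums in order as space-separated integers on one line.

step 1: append 38 -> window=[38] (not full yet)
step 2: append 3 -> window=[38, 3] (not full yet)
step 3: append 36 -> window=[38, 3, 36] (not full yet)
step 4: append 17 -> window=[38, 3, 36, 17] (not full yet)
step 5: append 19 -> window=[38, 3, 36, 17, 19] -> max=38
step 6: append 20 -> window=[3, 36, 17, 19, 20] -> max=36
step 7: append 5 -> window=[36, 17, 19, 20, 5] -> max=36
step 8: append 23 -> window=[17, 19, 20, 5, 23] -> max=23
step 9: append 19 -> window=[19, 20, 5, 23, 19] -> max=23

Answer: 38 36 36 23 23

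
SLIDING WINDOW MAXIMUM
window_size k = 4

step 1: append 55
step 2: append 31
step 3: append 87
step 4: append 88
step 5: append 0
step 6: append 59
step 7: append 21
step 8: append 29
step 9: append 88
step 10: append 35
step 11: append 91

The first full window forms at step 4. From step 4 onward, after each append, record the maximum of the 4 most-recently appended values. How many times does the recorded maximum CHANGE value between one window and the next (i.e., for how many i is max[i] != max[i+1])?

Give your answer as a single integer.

Answer: 3

Derivation:
step 1: append 55 -> window=[55] (not full yet)
step 2: append 31 -> window=[55, 31] (not full yet)
step 3: append 87 -> window=[55, 31, 87] (not full yet)
step 4: append 88 -> window=[55, 31, 87, 88] -> max=88
step 5: append 0 -> window=[31, 87, 88, 0] -> max=88
step 6: append 59 -> window=[87, 88, 0, 59] -> max=88
step 7: append 21 -> window=[88, 0, 59, 21] -> max=88
step 8: append 29 -> window=[0, 59, 21, 29] -> max=59
step 9: append 88 -> window=[59, 21, 29, 88] -> max=88
step 10: append 35 -> window=[21, 29, 88, 35] -> max=88
step 11: append 91 -> window=[29, 88, 35, 91] -> max=91
Recorded maximums: 88 88 88 88 59 88 88 91
Changes between consecutive maximums: 3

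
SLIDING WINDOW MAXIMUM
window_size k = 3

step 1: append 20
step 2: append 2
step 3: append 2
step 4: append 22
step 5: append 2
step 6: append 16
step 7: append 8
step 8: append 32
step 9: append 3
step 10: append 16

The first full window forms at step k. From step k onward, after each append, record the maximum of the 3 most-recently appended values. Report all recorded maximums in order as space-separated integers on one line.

Answer: 20 22 22 22 16 32 32 32

Derivation:
step 1: append 20 -> window=[20] (not full yet)
step 2: append 2 -> window=[20, 2] (not full yet)
step 3: append 2 -> window=[20, 2, 2] -> max=20
step 4: append 22 -> window=[2, 2, 22] -> max=22
step 5: append 2 -> window=[2, 22, 2] -> max=22
step 6: append 16 -> window=[22, 2, 16] -> max=22
step 7: append 8 -> window=[2, 16, 8] -> max=16
step 8: append 32 -> window=[16, 8, 32] -> max=32
step 9: append 3 -> window=[8, 32, 3] -> max=32
step 10: append 16 -> window=[32, 3, 16] -> max=32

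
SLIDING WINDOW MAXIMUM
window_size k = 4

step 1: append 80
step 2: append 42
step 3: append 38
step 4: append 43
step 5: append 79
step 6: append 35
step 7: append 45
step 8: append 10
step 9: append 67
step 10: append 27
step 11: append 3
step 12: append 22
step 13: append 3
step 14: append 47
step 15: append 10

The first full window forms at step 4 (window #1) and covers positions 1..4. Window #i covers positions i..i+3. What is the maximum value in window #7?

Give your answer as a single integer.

Answer: 67

Derivation:
step 1: append 80 -> window=[80] (not full yet)
step 2: append 42 -> window=[80, 42] (not full yet)
step 3: append 38 -> window=[80, 42, 38] (not full yet)
step 4: append 43 -> window=[80, 42, 38, 43] -> max=80
step 5: append 79 -> window=[42, 38, 43, 79] -> max=79
step 6: append 35 -> window=[38, 43, 79, 35] -> max=79
step 7: append 45 -> window=[43, 79, 35, 45] -> max=79
step 8: append 10 -> window=[79, 35, 45, 10] -> max=79
step 9: append 67 -> window=[35, 45, 10, 67] -> max=67
step 10: append 27 -> window=[45, 10, 67, 27] -> max=67
Window #7 max = 67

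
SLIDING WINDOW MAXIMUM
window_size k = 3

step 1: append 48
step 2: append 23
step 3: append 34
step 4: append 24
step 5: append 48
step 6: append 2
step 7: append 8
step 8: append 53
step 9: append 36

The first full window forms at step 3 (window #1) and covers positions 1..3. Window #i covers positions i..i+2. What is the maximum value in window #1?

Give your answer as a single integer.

Answer: 48

Derivation:
step 1: append 48 -> window=[48] (not full yet)
step 2: append 23 -> window=[48, 23] (not full yet)
step 3: append 34 -> window=[48, 23, 34] -> max=48
Window #1 max = 48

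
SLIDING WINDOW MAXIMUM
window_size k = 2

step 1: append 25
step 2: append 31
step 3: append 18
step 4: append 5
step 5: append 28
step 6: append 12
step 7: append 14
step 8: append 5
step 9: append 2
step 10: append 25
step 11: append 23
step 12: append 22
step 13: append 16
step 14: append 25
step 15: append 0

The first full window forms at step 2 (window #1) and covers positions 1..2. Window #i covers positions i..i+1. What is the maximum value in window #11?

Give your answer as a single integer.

step 1: append 25 -> window=[25] (not full yet)
step 2: append 31 -> window=[25, 31] -> max=31
step 3: append 18 -> window=[31, 18] -> max=31
step 4: append 5 -> window=[18, 5] -> max=18
step 5: append 28 -> window=[5, 28] -> max=28
step 6: append 12 -> window=[28, 12] -> max=28
step 7: append 14 -> window=[12, 14] -> max=14
step 8: append 5 -> window=[14, 5] -> max=14
step 9: append 2 -> window=[5, 2] -> max=5
step 10: append 25 -> window=[2, 25] -> max=25
step 11: append 23 -> window=[25, 23] -> max=25
step 12: append 22 -> window=[23, 22] -> max=23
Window #11 max = 23

Answer: 23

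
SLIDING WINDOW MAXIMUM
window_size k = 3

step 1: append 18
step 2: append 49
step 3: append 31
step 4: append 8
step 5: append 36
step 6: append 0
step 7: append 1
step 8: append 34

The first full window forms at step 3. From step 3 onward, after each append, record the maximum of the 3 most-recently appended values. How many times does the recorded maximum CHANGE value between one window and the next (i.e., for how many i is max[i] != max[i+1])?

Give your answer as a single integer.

Answer: 2

Derivation:
step 1: append 18 -> window=[18] (not full yet)
step 2: append 49 -> window=[18, 49] (not full yet)
step 3: append 31 -> window=[18, 49, 31] -> max=49
step 4: append 8 -> window=[49, 31, 8] -> max=49
step 5: append 36 -> window=[31, 8, 36] -> max=36
step 6: append 0 -> window=[8, 36, 0] -> max=36
step 7: append 1 -> window=[36, 0, 1] -> max=36
step 8: append 34 -> window=[0, 1, 34] -> max=34
Recorded maximums: 49 49 36 36 36 34
Changes between consecutive maximums: 2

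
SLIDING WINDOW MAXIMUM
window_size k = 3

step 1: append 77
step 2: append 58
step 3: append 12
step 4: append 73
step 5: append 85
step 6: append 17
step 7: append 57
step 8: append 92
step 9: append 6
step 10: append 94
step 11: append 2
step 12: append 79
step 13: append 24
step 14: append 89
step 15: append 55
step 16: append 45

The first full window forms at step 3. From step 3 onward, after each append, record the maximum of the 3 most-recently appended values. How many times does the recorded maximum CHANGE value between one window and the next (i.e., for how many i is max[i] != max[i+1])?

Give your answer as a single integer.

step 1: append 77 -> window=[77] (not full yet)
step 2: append 58 -> window=[77, 58] (not full yet)
step 3: append 12 -> window=[77, 58, 12] -> max=77
step 4: append 73 -> window=[58, 12, 73] -> max=73
step 5: append 85 -> window=[12, 73, 85] -> max=85
step 6: append 17 -> window=[73, 85, 17] -> max=85
step 7: append 57 -> window=[85, 17, 57] -> max=85
step 8: append 92 -> window=[17, 57, 92] -> max=92
step 9: append 6 -> window=[57, 92, 6] -> max=92
step 10: append 94 -> window=[92, 6, 94] -> max=94
step 11: append 2 -> window=[6, 94, 2] -> max=94
step 12: append 79 -> window=[94, 2, 79] -> max=94
step 13: append 24 -> window=[2, 79, 24] -> max=79
step 14: append 89 -> window=[79, 24, 89] -> max=89
step 15: append 55 -> window=[24, 89, 55] -> max=89
step 16: append 45 -> window=[89, 55, 45] -> max=89
Recorded maximums: 77 73 85 85 85 92 92 94 94 94 79 89 89 89
Changes between consecutive maximums: 6

Answer: 6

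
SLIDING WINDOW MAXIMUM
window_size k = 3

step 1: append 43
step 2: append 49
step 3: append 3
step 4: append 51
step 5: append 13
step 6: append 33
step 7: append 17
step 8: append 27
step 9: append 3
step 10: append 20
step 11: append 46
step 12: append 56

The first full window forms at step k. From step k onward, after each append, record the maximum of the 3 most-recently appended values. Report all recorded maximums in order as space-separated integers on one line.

Answer: 49 51 51 51 33 33 27 27 46 56

Derivation:
step 1: append 43 -> window=[43] (not full yet)
step 2: append 49 -> window=[43, 49] (not full yet)
step 3: append 3 -> window=[43, 49, 3] -> max=49
step 4: append 51 -> window=[49, 3, 51] -> max=51
step 5: append 13 -> window=[3, 51, 13] -> max=51
step 6: append 33 -> window=[51, 13, 33] -> max=51
step 7: append 17 -> window=[13, 33, 17] -> max=33
step 8: append 27 -> window=[33, 17, 27] -> max=33
step 9: append 3 -> window=[17, 27, 3] -> max=27
step 10: append 20 -> window=[27, 3, 20] -> max=27
step 11: append 46 -> window=[3, 20, 46] -> max=46
step 12: append 56 -> window=[20, 46, 56] -> max=56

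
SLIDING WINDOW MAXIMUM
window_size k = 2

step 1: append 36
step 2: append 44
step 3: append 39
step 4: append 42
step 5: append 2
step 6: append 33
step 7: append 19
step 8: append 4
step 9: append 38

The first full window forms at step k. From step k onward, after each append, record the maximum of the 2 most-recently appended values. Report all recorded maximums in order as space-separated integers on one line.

step 1: append 36 -> window=[36] (not full yet)
step 2: append 44 -> window=[36, 44] -> max=44
step 3: append 39 -> window=[44, 39] -> max=44
step 4: append 42 -> window=[39, 42] -> max=42
step 5: append 2 -> window=[42, 2] -> max=42
step 6: append 33 -> window=[2, 33] -> max=33
step 7: append 19 -> window=[33, 19] -> max=33
step 8: append 4 -> window=[19, 4] -> max=19
step 9: append 38 -> window=[4, 38] -> max=38

Answer: 44 44 42 42 33 33 19 38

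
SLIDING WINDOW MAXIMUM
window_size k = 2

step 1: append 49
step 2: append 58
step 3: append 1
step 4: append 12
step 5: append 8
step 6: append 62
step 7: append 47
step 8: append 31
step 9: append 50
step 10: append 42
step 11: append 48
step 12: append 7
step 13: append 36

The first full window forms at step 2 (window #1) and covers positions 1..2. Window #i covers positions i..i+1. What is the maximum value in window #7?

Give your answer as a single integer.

Answer: 47

Derivation:
step 1: append 49 -> window=[49] (not full yet)
step 2: append 58 -> window=[49, 58] -> max=58
step 3: append 1 -> window=[58, 1] -> max=58
step 4: append 12 -> window=[1, 12] -> max=12
step 5: append 8 -> window=[12, 8] -> max=12
step 6: append 62 -> window=[8, 62] -> max=62
step 7: append 47 -> window=[62, 47] -> max=62
step 8: append 31 -> window=[47, 31] -> max=47
Window #7 max = 47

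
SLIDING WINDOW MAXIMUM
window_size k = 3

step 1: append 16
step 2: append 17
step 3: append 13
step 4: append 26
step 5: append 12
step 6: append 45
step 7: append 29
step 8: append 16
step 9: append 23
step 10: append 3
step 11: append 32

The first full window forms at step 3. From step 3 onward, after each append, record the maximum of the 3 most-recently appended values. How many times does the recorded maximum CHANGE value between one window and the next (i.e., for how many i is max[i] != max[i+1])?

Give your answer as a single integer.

step 1: append 16 -> window=[16] (not full yet)
step 2: append 17 -> window=[16, 17] (not full yet)
step 3: append 13 -> window=[16, 17, 13] -> max=17
step 4: append 26 -> window=[17, 13, 26] -> max=26
step 5: append 12 -> window=[13, 26, 12] -> max=26
step 6: append 45 -> window=[26, 12, 45] -> max=45
step 7: append 29 -> window=[12, 45, 29] -> max=45
step 8: append 16 -> window=[45, 29, 16] -> max=45
step 9: append 23 -> window=[29, 16, 23] -> max=29
step 10: append 3 -> window=[16, 23, 3] -> max=23
step 11: append 32 -> window=[23, 3, 32] -> max=32
Recorded maximums: 17 26 26 45 45 45 29 23 32
Changes between consecutive maximums: 5

Answer: 5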